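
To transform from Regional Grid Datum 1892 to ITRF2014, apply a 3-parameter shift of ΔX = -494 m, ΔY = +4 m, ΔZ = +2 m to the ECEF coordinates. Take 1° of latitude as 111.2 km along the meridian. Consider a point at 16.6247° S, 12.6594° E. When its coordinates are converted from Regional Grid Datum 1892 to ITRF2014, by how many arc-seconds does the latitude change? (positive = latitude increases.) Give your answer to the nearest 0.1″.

Δφ = -4.4″

sin φ = -0.286101, cos φ = 0.958199, sin λ = 0.219155, cos λ = 0.975690.
North component: ΔN = −sin φ cos λ·ΔX − sin φ sin λ·ΔY + cos φ·ΔZ = −(-0.286101)(0.975690)(-494) − (-0.286101)(0.219155)(4) + (0.958199)(2) = -135.73 m.
1° of latitude spans 111200 m, so Δφ = -135.73 / 111200 × 3600 = -4.394″.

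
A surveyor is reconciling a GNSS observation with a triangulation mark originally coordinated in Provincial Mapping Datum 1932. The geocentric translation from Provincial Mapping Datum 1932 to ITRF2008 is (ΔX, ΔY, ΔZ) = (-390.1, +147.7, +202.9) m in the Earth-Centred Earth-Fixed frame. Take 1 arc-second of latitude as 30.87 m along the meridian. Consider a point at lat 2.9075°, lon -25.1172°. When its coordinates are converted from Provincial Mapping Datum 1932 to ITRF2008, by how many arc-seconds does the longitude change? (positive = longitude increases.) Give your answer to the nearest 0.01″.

Δλ = -1.03″

sin φ = 0.050724, cos φ = 0.998713, sin λ = -0.424471, cos λ = 0.905441.
East component: ΔE = −sin λ·ΔX + cos λ·ΔY = −(-0.424471)(-390.1) + (0.905441)(147.7) = -31.85 m.
1° of latitude spans 3600 × 30.87 = 111132 m; at latitude φ, 1° of longitude spans that × cos φ = 110988.9 m, so Δλ = -31.85 / 110988.9 × 3600 = -1.033″.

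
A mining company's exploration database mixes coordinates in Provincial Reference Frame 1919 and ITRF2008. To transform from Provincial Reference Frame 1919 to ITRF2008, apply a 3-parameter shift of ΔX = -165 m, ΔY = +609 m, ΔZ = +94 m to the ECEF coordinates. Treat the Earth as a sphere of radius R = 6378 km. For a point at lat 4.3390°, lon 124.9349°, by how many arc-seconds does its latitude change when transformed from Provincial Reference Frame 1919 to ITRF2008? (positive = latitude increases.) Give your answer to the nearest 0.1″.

sin φ = 0.075657, cos φ = 0.997134, sin λ = 0.819803, cos λ = -0.572645.
North component: ΔN = −sin φ cos λ·ΔX − sin φ sin λ·ΔY + cos φ·ΔZ = −(0.075657)(-0.572645)(-165) − (0.075657)(0.819803)(609) + (0.997134)(94) = 48.81 m.
1° of latitude spans πR/180 = 111317 m, so Δφ = 48.81 / 111317 × 3600 = 1.578″.

Δφ = 1.6″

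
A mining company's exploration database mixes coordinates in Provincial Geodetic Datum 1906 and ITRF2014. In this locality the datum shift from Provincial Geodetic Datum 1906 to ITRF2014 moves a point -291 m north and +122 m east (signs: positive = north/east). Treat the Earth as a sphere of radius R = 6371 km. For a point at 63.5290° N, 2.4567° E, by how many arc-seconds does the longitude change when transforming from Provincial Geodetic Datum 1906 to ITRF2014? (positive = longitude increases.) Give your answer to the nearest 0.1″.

At latitude 63.5290°, cos φ = 0.445745.
One radian of longitude at latitude φ spans R cos φ, so Δλ = ΔE / (R cos φ) = 122.0 / (6371000 × 0.445745) = 4.2960e-05 rad = 8.861″.

Δλ = 8.9″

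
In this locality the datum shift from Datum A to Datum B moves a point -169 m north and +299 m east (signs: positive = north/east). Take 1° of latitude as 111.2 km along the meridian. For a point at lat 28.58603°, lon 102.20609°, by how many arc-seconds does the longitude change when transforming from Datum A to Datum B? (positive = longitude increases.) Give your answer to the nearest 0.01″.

At latitude 28.58603°, cos φ = 0.878100.
1° of longitude at this latitude = 111.2 × cos φ = 97.64 km, so Δλ = 299.0 / 97644.7 = 0.0030621° = 11.024″.

Δλ = 11.02″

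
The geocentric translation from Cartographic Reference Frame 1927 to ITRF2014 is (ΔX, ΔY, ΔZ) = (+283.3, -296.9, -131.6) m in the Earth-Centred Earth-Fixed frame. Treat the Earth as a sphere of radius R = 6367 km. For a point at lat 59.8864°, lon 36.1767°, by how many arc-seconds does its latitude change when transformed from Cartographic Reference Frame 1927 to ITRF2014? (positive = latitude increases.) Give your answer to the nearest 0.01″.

Δφ = -3.64″

sin φ = 0.865032, cos φ = 0.501716, sin λ = 0.590277, cos λ = 0.807200.
North component: ΔN = −sin φ cos λ·ΔX − sin φ sin λ·ΔY + cos φ·ΔZ = −(0.865032)(0.807200)(283.3) − (0.865032)(0.590277)(-296.9) + (0.501716)(-131.6) = -112.24 m.
1° of latitude spans πR/180 = 111125 m, so Δφ = -112.24 / 111125 × 3600 = -3.636″.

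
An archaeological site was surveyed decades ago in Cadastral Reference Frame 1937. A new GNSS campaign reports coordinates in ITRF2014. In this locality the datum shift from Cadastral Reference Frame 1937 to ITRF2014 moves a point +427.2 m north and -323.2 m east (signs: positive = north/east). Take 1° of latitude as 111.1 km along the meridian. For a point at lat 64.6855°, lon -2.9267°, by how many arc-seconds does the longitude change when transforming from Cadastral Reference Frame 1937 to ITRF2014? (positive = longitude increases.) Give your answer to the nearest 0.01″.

Δλ = -24.49″

At latitude 64.6855°, cos φ = 0.427587.
1° of longitude at this latitude = 111.1 × cos φ = 47.50 km, so Δλ = -323.2 / 47504.9 = -0.0068035° = -24.493″.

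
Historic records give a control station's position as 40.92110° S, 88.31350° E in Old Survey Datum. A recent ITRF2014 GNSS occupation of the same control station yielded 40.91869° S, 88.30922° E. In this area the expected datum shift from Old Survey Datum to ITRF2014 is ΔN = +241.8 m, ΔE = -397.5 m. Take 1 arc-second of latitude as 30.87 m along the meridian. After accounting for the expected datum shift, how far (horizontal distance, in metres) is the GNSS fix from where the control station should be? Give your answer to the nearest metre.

Observed coordinate differences: Δφ = +0.00241°, Δλ = -0.00428°.
Converting to metres (1° lat = 111132 m, cos φ = 0.755612): observed ΔN = 267.8 m, observed ΔE = -359.4 m.
Subtracting the expected shift leaves a residual of 267.8 − (241.8) = 26.0 m north and -359.4 − (-397.5) = 38.1 m east.
Residual distance = √(26.0² + 38.1²) = 46.1 m.

46 m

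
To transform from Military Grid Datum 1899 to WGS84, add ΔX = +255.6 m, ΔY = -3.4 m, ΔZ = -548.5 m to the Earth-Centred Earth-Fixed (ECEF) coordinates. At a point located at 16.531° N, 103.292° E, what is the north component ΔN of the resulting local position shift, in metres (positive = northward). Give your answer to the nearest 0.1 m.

At φ = 16.531°, λ = 103.292°: sin φ = 0.284534, cos φ = 0.958666, sin λ = 0.973211, cos λ = -0.229914.
ΔN = −sin φ cos λ·ΔX − sin φ sin λ·ΔY + cos φ·ΔZ = −(0.284534)(-0.229914)(255.6) − (0.284534)(0.973211)(-3.4) + (0.958666)(-548.5) = -508.17 m.

ΔN = -508.2 m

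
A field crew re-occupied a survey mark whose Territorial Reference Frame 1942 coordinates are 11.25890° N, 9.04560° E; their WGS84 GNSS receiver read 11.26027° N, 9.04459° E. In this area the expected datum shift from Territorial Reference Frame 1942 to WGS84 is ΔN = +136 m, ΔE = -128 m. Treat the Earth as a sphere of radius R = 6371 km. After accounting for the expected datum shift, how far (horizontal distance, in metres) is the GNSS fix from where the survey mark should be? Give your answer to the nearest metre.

24 m

Observed coordinate differences: Δφ = +0.00137°, Δλ = -0.00101°.
Converting to metres (1° lat = 111195 m, cos φ = 0.980755): observed ΔN = 152.3 m, observed ΔE = -110.1 m.
Subtracting the expected shift leaves a residual of 152.3 − (136) = 16.3 m north and -110.1 − (-128) = 17.9 m east.
Residual distance = √(16.3² + 17.9²) = 24.2 m.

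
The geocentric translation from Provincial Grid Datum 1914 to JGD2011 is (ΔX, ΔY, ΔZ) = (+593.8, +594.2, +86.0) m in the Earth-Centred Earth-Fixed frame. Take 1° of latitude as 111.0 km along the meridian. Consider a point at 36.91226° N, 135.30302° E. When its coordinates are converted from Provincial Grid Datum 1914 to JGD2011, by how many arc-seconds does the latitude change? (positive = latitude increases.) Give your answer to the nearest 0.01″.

Δφ = 2.31″

sin φ = 0.600591, cos φ = 0.799556, sin λ = 0.703357, cos λ = -0.710837.
North component: ΔN = −sin φ cos λ·ΔX − sin φ sin λ·ΔY + cos φ·ΔZ = −(0.600591)(-0.710837)(593.8) − (0.600591)(0.703357)(594.2) + (0.799556)(86.0) = 71.26 m.
1° of latitude spans 111000 m, so Δφ = 71.26 / 111000 × 3600 = 2.311″.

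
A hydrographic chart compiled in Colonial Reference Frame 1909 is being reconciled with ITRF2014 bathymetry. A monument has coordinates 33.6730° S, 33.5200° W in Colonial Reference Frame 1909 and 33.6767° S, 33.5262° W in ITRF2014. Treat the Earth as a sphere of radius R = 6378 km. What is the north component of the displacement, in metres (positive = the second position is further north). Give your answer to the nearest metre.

ΔN = -412 m

Δφ = -33.6767° − -33.6730° = -0.0037°; Δλ = -33.5262° − -33.5200° = -0.0062°.
1° along a meridian = πR/180 = 111317 m.
ΔN = Δφ × 111317 = -411.9 m; ΔE = Δλ × 111317 × cos(-33.6730°) = -0.0062 × 111317 × 0.832215 = -574.4 m.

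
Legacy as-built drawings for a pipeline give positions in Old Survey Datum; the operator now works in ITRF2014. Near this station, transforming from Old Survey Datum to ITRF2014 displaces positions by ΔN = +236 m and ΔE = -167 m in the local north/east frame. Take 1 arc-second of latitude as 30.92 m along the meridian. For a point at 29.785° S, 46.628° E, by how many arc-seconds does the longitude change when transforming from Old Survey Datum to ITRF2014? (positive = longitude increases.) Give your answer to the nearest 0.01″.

Δλ = -6.22″

At latitude -29.785°, cos φ = 0.867896.
1″ of longitude at this latitude = 30.92 × cos φ = 26.8353 m, so Δλ = -167.0 / 26.8353 = -6.223″.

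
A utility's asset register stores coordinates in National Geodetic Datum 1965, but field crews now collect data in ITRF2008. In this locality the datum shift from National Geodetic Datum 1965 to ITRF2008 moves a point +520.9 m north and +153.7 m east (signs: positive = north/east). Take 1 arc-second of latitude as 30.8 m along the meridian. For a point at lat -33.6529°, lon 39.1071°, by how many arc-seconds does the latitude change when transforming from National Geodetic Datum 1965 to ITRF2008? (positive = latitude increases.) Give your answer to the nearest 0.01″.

Δφ = 16.91″

1″ of latitude = 30.80 m, so Δφ = 520.9 / 30.80 = 16.912″.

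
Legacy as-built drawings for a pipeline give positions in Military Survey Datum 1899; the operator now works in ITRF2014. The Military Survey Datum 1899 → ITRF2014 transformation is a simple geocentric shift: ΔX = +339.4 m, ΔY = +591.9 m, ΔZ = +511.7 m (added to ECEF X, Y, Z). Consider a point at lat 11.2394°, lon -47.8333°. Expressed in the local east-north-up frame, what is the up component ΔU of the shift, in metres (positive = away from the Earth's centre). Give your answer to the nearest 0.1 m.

The local up (radial) axis is (cos φ cos λ, cos φ sin λ, sin φ), giving ΔU = 223.466 − 430.299 + 99.735 = -107.10 m.

ΔU = -107.1 m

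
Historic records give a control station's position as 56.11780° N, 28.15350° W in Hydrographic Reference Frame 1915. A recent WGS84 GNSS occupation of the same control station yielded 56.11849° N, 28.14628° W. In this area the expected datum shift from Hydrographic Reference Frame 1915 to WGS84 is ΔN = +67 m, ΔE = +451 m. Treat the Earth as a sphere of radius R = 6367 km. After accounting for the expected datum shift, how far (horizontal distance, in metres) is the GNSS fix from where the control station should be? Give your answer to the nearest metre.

Observed coordinate differences: Δφ = +0.00069°, Δλ = +0.00722°.
Converting to metres (1° lat = 111125 m, cos φ = 0.557487): observed ΔN = 76.7 m, observed ΔE = 447.3 m.
Subtracting the expected shift leaves a residual of 76.7 − (67) = 9.7 m north and 447.3 − (451) = -3.7 m east.
Residual distance = √(9.7² + (-3.7)²) = 10.4 m.

10 m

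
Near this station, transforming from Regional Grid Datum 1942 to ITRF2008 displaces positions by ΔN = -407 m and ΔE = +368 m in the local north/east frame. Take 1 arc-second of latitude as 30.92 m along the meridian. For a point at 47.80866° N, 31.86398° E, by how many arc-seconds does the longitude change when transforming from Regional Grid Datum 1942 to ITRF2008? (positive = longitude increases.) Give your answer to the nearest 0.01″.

Δλ = 17.72″

At latitude 47.80866°, cos φ = 0.671609.
1″ of longitude at this latitude = 30.92 × cos φ = 20.7661 m, so Δλ = 368.0 / 20.7661 = 17.721″.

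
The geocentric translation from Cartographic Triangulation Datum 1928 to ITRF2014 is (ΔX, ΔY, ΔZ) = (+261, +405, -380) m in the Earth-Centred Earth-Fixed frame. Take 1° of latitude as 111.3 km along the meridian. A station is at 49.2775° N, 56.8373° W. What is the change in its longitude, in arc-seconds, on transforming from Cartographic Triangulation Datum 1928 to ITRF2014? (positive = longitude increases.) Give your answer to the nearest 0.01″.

Δλ = 21.82″

sin φ = 0.757878, cos φ = 0.652396, sin λ = -0.837121, cos λ = 0.547018.
East component: ΔE = −sin λ·ΔX + cos λ·ΔY = −(-0.837121)(261) + (0.547018)(405) = 440.03 m.
1° of latitude spans 111300 m; at latitude φ, 1° of longitude spans that × cos φ = 72611.7 m, so Δλ = 440.03 / 72611.7 × 3600 = 21.816″.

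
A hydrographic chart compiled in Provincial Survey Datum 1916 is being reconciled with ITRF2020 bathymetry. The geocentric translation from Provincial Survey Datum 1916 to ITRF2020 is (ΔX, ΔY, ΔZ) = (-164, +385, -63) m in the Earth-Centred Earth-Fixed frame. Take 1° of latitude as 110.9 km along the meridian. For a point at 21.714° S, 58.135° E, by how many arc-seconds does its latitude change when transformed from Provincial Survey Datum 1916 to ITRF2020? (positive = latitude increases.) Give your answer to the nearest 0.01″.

Δφ = 0.99″

sin φ = -0.369974, cos φ = 0.929042, sin λ = 0.849294, cos λ = 0.527920.
North component: ΔN = −sin φ cos λ·ΔX − sin φ sin λ·ΔY + cos φ·ΔZ = −(-0.369974)(0.527920)(-164) − (-0.369974)(0.849294)(385) + (0.929042)(-63) = 30.41 m.
1° of latitude spans 110900 m, so Δφ = 30.41 / 110900 × 3600 = 0.987″.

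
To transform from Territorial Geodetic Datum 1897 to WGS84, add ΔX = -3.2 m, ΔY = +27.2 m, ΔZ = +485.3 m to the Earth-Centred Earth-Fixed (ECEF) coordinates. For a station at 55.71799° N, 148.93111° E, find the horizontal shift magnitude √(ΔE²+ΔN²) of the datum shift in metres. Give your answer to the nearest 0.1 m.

At φ = 55.71799°, λ = 148.93111°: sin φ = 0.826275, cos φ = 0.563267, sin λ = 0.516068, cos λ = -0.856547.
ΔE = −sin λ·ΔX + cos λ·ΔY = −(0.516068)·(-3.2) + (-0.856547)·(27.2) = -21.65 m.
ΔN = −sin φ cos λ·ΔX − sin φ sin λ·ΔY + cos φ·ΔZ = −(0.826275)(-0.856547)(-3.2) − (0.826275)(0.516068)(27.2) + (0.563267)(485.3) = 259.49 m.
Horizontal magnitude = √(ΔE² + ΔN²) = √((-21.65)² + 259.49²) = 260.39 m.

260.4 m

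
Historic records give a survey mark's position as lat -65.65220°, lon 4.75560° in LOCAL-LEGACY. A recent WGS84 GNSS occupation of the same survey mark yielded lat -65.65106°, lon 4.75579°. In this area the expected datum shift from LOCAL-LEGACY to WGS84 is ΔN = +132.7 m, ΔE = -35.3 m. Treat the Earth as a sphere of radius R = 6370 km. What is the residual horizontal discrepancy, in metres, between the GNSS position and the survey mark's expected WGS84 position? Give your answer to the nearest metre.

Observed coordinate differences: Δφ = +0.00114°, Δλ = +0.00019°.
Converting to metres (1° lat = 111177 m, cos φ = 0.412275): observed ΔN = 126.7 m, observed ΔE = 8.7 m.
Subtracting the expected shift leaves a residual of 126.7 − (132.7) = -6.0 m north and 8.7 − (-35.3) = 44.0 m east.
Residual distance = √((-6.0)² + 44.0²) = 44.4 m.

44 m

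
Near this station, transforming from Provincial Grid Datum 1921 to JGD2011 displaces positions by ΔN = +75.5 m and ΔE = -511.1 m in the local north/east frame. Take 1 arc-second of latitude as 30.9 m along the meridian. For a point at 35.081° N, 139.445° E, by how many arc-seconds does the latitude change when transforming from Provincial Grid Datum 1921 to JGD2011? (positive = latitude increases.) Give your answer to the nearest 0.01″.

1″ of latitude = 30.90 m, so Δφ = 75.5 / 30.90 = 2.443″.

Δφ = 2.44″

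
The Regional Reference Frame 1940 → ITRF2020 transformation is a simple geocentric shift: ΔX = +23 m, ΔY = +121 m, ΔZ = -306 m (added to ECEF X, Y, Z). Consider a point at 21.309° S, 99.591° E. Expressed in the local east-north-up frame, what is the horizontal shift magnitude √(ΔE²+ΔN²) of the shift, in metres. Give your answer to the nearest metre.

At φ = -21.309°, λ = 99.591°: sin φ = -0.363398, cos φ = 0.931634, sin λ = 0.986022, cos λ = -0.166614.
ΔE = −sin λ·ΔX + cos λ·ΔY = −(0.986022)·(23) + (-0.166614)·(121) = -42.84 m.
ΔN = −sin φ cos λ·ΔX − sin φ sin λ·ΔY + cos φ·ΔZ = −(-0.363398)(-0.166614)(23) − (-0.363398)(0.986022)(121) + (0.931634)(-306) = -243.12 m.
Horizontal magnitude = √(ΔE² + ΔN²) = √((-42.84)² + (-243.12)²) = 246.86 m.

247 m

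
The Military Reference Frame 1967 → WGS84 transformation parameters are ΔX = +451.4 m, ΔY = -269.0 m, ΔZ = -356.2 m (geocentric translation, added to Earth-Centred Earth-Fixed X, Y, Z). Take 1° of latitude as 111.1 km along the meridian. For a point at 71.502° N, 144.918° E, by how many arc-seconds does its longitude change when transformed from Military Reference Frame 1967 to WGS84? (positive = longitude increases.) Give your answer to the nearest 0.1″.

sin φ = 0.948335, cos φ = 0.317272, sin λ = 0.574748, cos λ = -0.818330.
East component: ΔE = −sin λ·ΔX + cos λ·ΔY = −(0.574748)(451.4) + (-0.818330)(-269.0) = -39.31 m.
1° of latitude spans 111100 m; at latitude φ, 1° of longitude spans that × cos φ = 35248.9 m, so Δλ = -39.31 / 35248.9 × 3600 = -4.015″.

Δλ = -4.0″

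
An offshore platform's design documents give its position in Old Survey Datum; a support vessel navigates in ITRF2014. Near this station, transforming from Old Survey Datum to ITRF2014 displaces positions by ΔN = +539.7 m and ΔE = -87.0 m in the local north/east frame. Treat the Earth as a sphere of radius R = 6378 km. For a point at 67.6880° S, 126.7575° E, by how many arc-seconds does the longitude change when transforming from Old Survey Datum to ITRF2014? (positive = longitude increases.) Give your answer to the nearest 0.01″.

At latitude -67.6880°, cos φ = 0.379650.
One radian of longitude at latitude φ spans R cos φ, so Δλ = ΔE / (R cos φ) = -87.0 / (6378000 × 0.379650) = -3.5930e-05 rad = -7.411″.

Δλ = -7.41″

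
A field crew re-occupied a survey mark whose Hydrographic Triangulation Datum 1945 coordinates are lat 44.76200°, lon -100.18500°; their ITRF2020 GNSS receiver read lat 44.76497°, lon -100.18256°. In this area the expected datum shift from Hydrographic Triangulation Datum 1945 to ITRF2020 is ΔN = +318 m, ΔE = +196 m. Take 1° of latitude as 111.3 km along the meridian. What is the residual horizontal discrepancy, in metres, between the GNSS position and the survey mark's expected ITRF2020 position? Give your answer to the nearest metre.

13 m

Observed coordinate differences: Δφ = +0.00297°, Δλ = +0.00244°.
Converting to metres (1° lat = 111300 m, cos φ = 0.710038): observed ΔN = 330.6 m, observed ΔE = 192.8 m.
Subtracting the expected shift leaves a residual of 330.6 − (318) = 12.6 m north and 192.8 − (196) = -3.2 m east.
Residual distance = √(12.6² + (-3.2)²) = 13.0 m.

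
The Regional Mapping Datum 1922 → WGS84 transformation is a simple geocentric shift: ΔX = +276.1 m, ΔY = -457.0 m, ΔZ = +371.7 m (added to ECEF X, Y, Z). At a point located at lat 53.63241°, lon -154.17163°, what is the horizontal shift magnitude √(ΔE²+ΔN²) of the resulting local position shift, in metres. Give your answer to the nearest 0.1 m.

At φ = 53.63241°, λ = -154.17163°: sin φ = 0.805229, cos φ = 0.592963, sin λ = -0.435677, cos λ = -0.900103.
ΔE = −sin λ·ΔX + cos λ·ΔY = −(-0.435677)·(276.1) + (-0.900103)·(-457.0) = 531.64 m.
ΔN = −sin φ cos λ·ΔX − sin φ sin λ·ΔY + cos φ·ΔZ = −(0.805229)(-0.900103)(276.1) − (0.805229)(-0.435677)(-457.0) + (0.592963)(371.7) = 260.19 m.
Horizontal magnitude = √(ΔE² + ΔN²) = √(531.64² + 260.19²) = 591.89 m.

591.9 m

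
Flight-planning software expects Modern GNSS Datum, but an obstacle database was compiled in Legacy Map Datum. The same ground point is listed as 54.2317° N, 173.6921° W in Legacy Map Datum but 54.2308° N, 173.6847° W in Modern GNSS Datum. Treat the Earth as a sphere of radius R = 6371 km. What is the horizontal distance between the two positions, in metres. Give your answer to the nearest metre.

Δφ = 54.2308° − 54.2317° = -0.0009°; Δλ = -173.6847° − -173.6921° = +0.0074°.
1° along a meridian = πR/180 = 111195 m.
ΔN = Δφ × 111195 = -100.1 m; ΔE = Δλ × 111195 × cos(54.2317°) = +0.0074 × 111195 × 0.584509 = 481.0 m.
Distance = √(ΔE² + ΔN²) = √(481.0² + (-100.1)²) = 491.3 m.

491 m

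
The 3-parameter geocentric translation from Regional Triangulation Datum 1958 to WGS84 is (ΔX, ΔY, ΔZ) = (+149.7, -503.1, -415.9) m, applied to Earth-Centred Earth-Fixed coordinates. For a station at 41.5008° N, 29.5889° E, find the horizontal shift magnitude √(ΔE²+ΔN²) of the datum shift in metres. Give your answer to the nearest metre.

The local east axis at (φ, λ) is (−sin λ, cos λ, 0), so ΔE = −sin(29.5889°)·149.7 + cos(29.5889°)·(-503.1) = -511.41 m.
The local north axis is (−sin φ cos λ, −sin φ sin λ, cos φ), giving ΔN = -86.260 + 164.609 − 311.487 = -233.14 m.
Horizontal magnitude = √(ΔE² + ΔN²) = √((-511.41)² + (-233.14)²) = 562.04 m.

562 m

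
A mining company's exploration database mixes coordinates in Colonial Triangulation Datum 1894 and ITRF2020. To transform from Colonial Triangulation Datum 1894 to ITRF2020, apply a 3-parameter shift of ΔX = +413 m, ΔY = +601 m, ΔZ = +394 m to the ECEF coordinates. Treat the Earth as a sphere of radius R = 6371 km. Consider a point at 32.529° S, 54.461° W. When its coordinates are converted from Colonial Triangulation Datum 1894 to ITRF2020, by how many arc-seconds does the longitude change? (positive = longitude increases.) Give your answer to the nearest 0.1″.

Δλ = 26.3″

sin φ = -0.537726, cos φ = 0.843119, sin λ = -0.813720, cos λ = 0.581257.
East component: ΔE = −sin λ·ΔX + cos λ·ΔY = −(-0.813720)(413) + (0.581257)(601) = 685.40 m.
1° of latitude spans πR/180 = 111195 m; at latitude φ, 1° of longitude spans that × cos φ = 93750.6 m, so Δλ = 685.40 / 93750.6 × 3600 = 26.319″.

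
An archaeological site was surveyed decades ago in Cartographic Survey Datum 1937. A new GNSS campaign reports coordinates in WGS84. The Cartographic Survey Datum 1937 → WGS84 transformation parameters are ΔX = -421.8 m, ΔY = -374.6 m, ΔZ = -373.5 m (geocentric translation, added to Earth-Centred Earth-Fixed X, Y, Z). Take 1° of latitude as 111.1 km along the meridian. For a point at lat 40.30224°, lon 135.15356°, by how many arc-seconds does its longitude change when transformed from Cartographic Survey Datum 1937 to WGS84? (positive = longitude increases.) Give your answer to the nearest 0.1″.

Δλ = 23.9″

sin φ = 0.646820, cos φ = 0.762643, sin λ = 0.705209, cos λ = -0.708999.
East component: ΔE = −sin λ·ΔX + cos λ·ΔY = −(0.705209)(-421.8) + (-0.708999)(-374.6) = 563.05 m.
1° of latitude spans 111100 m; at latitude φ, 1° of longitude spans that × cos φ = 84729.6 m, so Δλ = 563.05 / 84729.6 × 3600 = 23.923″.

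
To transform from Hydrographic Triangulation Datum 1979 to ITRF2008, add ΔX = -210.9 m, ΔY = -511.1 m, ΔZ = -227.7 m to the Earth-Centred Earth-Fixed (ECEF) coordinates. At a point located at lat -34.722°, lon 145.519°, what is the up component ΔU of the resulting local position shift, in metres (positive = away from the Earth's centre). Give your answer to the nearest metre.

At φ = -34.722°, λ = 145.519°: sin φ = -0.569595, cos φ = 0.821925, sin λ = 0.566133, cos λ = -0.824314.
ΔU = cos φ cos λ·ΔX + cos φ sin λ·ΔY + sin φ·ΔZ = (0.821925)(-0.824314)(-210.9) + (0.821925)(0.566133)(-511.1) + (-0.569595)(-227.7) = 34.76 m.

ΔU = 35 m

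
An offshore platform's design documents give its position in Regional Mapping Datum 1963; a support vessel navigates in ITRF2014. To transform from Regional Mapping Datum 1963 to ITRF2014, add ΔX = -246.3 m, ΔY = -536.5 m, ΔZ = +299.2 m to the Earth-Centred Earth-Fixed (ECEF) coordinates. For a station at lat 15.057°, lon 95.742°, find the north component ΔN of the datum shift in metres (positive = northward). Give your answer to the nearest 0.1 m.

The local north axis is (−sin φ cos λ, −sin φ sin λ, cos φ), giving ΔN = -6.402 + 138.673 + 288.928 = 421.20 m.

ΔN = 421.2 m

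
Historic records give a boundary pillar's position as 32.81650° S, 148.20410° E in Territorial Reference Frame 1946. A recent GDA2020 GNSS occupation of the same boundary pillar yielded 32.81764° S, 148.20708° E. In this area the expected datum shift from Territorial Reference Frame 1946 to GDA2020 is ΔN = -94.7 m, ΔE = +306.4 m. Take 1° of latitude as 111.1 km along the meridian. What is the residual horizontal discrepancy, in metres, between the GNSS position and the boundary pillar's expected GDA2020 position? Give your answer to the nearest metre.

43 m

Observed coordinate differences: Δφ = -0.00114°, Δλ = +0.00298°.
Converting to metres (1° lat = 111100 m, cos φ = 0.840411): observed ΔN = -126.7 m, observed ΔE = 278.2 m.
Subtracting the expected shift leaves a residual of -126.7 − (-94.7) = -32.0 m north and 278.2 − (306.4) = -28.2 m east.
Residual distance = √((-32.0)² + (-28.2)²) = 42.6 m.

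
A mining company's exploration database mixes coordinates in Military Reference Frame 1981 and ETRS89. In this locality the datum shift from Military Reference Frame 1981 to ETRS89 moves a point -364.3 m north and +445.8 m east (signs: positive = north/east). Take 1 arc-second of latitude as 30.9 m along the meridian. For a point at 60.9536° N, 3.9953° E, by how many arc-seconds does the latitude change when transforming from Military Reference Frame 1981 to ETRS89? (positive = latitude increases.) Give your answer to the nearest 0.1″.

1″ of latitude = 30.90 m, so Δφ = -364.3 / 30.90 = -11.790″.

Δφ = -11.8″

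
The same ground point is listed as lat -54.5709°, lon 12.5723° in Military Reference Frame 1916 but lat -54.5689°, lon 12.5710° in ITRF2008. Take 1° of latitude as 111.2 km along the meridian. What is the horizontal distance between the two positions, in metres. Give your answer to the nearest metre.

238 m

Δφ = -54.5689° − -54.5709° = +0.0020°; Δλ = 12.5710° − 12.5723° = -0.0013°.
ΔN = Δφ × 111200 = 222.4 m; ΔE = Δλ × 111200 × cos(-54.5709°) = -0.0013 × 111200 × 0.579695 = -83.8 m.
Distance = √(ΔE² + ΔN²) = √((-83.8)² + 222.4²) = 237.7 m.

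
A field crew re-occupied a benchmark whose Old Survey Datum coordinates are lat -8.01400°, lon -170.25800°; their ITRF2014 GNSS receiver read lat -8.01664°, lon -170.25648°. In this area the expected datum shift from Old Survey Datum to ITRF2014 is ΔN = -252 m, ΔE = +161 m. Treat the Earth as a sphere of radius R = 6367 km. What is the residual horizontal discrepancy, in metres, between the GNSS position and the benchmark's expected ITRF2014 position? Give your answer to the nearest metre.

Observed coordinate differences: Δφ = -0.00264°, Δλ = +0.00152°.
Converting to metres (1° lat = 111125 m, cos φ = 0.990234): observed ΔN = -293.4 m, observed ΔE = 167.3 m.
Subtracting the expected shift leaves a residual of -293.4 − (-252) = -41.4 m north and 167.3 − (161) = 6.3 m east.
Residual distance = √((-41.4)² + 6.3²) = 41.8 m.

42 m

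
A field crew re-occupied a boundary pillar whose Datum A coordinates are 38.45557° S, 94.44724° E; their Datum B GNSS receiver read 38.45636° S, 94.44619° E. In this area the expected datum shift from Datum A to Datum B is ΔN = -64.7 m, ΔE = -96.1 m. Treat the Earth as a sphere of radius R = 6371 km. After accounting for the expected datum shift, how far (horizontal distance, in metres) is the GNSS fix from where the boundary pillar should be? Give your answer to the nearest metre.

24 m

Observed coordinate differences: Δφ = -0.00079°, Δλ = -0.00105°.
Converting to metres (1° lat = 111195 m, cos φ = 0.783091): observed ΔN = -87.8 m, observed ΔE = -91.4 m.
Subtracting the expected shift leaves a residual of -87.8 − (-64.7) = -23.1 m north and -91.4 − (-96.1) = 4.7 m east.
Residual distance = √((-23.1)² + 4.7²) = 23.6 m.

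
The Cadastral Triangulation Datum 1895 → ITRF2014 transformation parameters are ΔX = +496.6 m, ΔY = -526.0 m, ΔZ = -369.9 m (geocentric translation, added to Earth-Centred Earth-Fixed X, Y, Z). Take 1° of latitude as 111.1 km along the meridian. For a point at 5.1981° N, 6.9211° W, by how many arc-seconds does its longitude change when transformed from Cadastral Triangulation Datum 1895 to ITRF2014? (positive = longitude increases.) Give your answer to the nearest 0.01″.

sin φ = 0.090600, cos φ = 0.995887, sin λ = -0.120502, cos λ = 0.992713.
East component: ΔE = −sin λ·ΔX + cos λ·ΔY = −(-0.120502)(496.6) + (0.992713)(-526.0) = -462.33 m.
1° of latitude spans 111100 m; at latitude φ, 1° of longitude spans that × cos φ = 110643.1 m, so Δλ = -462.33 / 110643.1 × 3600 = -15.043″.

Δλ = -15.04″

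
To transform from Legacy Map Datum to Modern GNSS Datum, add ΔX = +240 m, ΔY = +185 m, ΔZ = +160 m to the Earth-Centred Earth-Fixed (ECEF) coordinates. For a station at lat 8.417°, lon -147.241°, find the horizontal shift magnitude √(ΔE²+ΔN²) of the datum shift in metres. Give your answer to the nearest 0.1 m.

204.1 m

At φ = 8.417°, λ = -147.241°: sin φ = 0.146377, cos φ = 0.989229, sin λ = -0.541107, cos λ = -0.840954.
ΔE = −sin λ·ΔX + cos λ·ΔY = −(-0.541107)·(240) + (-0.840954)·(185) = -25.71 m.
ΔN = −sin φ cos λ·ΔX − sin φ sin λ·ΔY + cos φ·ΔZ = −(0.146377)(-0.840954)(240) − (0.146377)(-0.541107)(185) + (0.989229)(160) = 202.47 m.
Horizontal magnitude = √(ΔE² + ΔN²) = √((-25.71)² + 202.47²) = 204.10 m.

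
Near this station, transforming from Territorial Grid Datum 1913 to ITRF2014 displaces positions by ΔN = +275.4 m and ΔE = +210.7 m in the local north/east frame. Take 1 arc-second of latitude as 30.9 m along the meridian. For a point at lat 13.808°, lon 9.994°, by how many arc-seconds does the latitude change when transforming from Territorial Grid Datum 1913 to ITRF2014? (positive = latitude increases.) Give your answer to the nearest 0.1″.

1″ of latitude = 30.90 m, so Δφ = 275.4 / 30.90 = 8.913″.

Δφ = 8.9″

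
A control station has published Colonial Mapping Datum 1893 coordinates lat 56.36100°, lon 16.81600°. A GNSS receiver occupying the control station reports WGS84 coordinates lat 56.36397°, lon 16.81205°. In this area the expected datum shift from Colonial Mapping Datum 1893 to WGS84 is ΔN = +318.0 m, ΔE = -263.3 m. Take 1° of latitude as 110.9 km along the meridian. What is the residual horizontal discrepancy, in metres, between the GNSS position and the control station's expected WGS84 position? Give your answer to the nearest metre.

Observed coordinate differences: Δφ = +0.00297°, Δλ = -0.00395°.
Converting to metres (1° lat = 110900 m, cos φ = 0.553958): observed ΔN = 329.4 m, observed ΔE = -242.7 m.
Subtracting the expected shift leaves a residual of 329.4 − (318.0) = 11.4 m north and -242.7 − (-263.3) = 20.6 m east.
Residual distance = √(11.4² + 20.6²) = 23.6 m.

24 m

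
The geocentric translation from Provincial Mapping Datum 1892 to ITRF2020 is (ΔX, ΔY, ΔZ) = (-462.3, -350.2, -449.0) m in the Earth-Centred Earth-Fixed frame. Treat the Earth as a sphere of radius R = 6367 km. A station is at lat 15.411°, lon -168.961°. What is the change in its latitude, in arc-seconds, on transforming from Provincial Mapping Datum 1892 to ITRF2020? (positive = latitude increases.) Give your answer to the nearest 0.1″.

Δφ = -18.5″

sin φ = 0.265741, cos φ = 0.964044, sin λ = -0.191477, cos λ = -0.981497.
North component: ΔN = −sin φ cos λ·ΔX − sin φ sin λ·ΔY + cos φ·ΔZ = −(0.265741)(-0.981497)(-462.3) − (0.265741)(-0.191477)(-350.2) + (0.964044)(-449.0) = -571.25 m.
1° of latitude spans πR/180 = 111125 m, so Δφ = -571.25 / 111125 × 3600 = -18.506″.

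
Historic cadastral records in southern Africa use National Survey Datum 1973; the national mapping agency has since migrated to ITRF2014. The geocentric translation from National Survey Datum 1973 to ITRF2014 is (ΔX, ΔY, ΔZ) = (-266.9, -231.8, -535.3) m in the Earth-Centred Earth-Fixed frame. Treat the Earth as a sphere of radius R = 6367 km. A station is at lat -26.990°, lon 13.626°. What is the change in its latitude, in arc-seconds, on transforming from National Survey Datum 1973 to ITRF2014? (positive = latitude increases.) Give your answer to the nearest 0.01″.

sin φ = -0.453835, cos φ = 0.891086, sin λ = 0.235583, cos λ = 0.971854.
North component: ΔN = −sin φ cos λ·ΔX − sin φ sin λ·ΔY + cos φ·ΔZ = −(-0.453835)(0.971854)(-266.9) − (-0.453835)(0.235583)(-231.8) + (0.891086)(-535.3) = -619.50 m.
1° of latitude spans πR/180 = 111125 m, so Δφ = -619.50 / 111125 × 3600 = -20.069″.

Δφ = -20.07″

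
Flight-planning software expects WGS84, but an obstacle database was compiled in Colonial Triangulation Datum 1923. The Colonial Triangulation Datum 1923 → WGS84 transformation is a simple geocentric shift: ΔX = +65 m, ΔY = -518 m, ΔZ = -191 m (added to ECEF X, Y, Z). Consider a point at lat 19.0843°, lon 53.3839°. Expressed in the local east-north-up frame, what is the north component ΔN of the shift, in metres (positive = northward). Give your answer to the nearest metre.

ΔN = -57 m

The local north axis is (−sin φ cos λ, −sin φ sin λ, cos φ), giving ΔN = -12.676 + 135.941 − 180.502 = -57.24 m.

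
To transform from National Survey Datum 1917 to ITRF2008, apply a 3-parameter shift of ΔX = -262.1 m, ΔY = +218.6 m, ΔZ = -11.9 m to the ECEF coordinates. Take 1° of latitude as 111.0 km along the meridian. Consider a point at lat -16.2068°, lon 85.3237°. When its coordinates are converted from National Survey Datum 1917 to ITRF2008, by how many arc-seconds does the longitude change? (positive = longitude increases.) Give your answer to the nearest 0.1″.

sin φ = -0.279105, cos φ = 0.960261, sin λ = 0.996671, cos λ = 0.081526.
East component: ΔE = −sin λ·ΔX + cos λ·ΔY = −(0.996671)(-262.1) + (0.081526)(218.6) = 279.05 m.
1° of latitude spans 111000 m; at latitude φ, 1° of longitude spans that × cos φ = 106588.9 m, so Δλ = 279.05 / 106588.9 × 3600 = 9.425″.

Δλ = 9.4″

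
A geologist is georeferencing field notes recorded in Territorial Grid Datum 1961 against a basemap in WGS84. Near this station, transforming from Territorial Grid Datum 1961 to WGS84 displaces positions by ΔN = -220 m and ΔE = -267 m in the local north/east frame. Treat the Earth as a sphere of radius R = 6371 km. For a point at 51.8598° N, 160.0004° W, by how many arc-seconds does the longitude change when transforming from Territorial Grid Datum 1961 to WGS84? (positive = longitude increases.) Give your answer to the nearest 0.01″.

At latitude 51.8598°, cos φ = 0.617588.
One radian of longitude at latitude φ spans R cos φ, so Δλ = ΔE / (R cos φ) = -267.0 / (6371000 × 0.617588) = -6.7859e-05 rad = -13.997″.

Δλ = -14.00″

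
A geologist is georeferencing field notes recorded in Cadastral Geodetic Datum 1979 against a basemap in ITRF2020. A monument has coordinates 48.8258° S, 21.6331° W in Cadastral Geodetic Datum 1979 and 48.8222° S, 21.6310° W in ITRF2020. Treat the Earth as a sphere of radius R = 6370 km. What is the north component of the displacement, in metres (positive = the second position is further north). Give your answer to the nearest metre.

ΔN = 400 m

Δφ = -48.8222° − -48.8258° = +0.0036°; Δλ = -21.6310° − -21.6331° = +0.0021°.
1° along a meridian = πR/180 = 111177 m.
ΔN = Δφ × 111177 = 400.2 m; ΔE = Δλ × 111177 × cos(-48.8258°) = +0.0021 × 111177 × 0.658351 = 153.7 m.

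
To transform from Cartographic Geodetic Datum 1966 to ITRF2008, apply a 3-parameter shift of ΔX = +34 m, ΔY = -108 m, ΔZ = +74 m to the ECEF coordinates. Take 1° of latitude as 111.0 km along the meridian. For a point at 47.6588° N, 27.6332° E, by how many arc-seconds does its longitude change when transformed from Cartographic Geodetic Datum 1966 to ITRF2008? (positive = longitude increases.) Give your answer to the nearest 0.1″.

Δλ = -5.4″

sin φ = 0.739147, cos φ = 0.673544, sin λ = 0.463809, cos λ = 0.885935.
East component: ΔE = −sin λ·ΔX + cos λ·ΔY = −(0.463809)(34) + (0.885935)(-108) = -111.45 m.
1° of latitude spans 111000 m; at latitude φ, 1° of longitude spans that × cos φ = 74763.4 m, so Δλ = -111.45 / 74763.4 × 3600 = -5.367″.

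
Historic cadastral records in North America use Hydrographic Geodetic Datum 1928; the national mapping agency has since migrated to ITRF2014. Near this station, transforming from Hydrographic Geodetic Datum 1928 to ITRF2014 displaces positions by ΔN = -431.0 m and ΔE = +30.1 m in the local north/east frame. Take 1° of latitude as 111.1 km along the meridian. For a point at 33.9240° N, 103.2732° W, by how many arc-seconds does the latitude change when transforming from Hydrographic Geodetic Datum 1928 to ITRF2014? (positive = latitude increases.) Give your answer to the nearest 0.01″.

Δφ = -13.97″

1° of latitude = 111.1 km, so Δφ = -431.0 / 111100 = -0.0038794° = -13.966″.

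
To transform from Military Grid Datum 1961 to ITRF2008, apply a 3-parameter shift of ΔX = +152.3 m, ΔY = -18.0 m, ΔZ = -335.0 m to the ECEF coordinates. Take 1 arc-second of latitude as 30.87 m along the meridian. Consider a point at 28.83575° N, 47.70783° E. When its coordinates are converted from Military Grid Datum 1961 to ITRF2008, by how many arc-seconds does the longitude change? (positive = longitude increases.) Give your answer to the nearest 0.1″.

sin φ = 0.482300, cos φ = 0.876006, sin λ = 0.739723, cos λ = 0.672911.
East component: ΔE = −sin λ·ΔX + cos λ·ΔY = −(0.739723)(152.3) + (0.672911)(-18.0) = -124.77 m.
1° of latitude spans 3600 × 30.87 = 111132 m; at latitude φ, 1° of longitude spans that × cos φ = 97352.3 m, so Δλ = -124.77 / 97352.3 × 3600 = -4.614″.

Δλ = -4.6″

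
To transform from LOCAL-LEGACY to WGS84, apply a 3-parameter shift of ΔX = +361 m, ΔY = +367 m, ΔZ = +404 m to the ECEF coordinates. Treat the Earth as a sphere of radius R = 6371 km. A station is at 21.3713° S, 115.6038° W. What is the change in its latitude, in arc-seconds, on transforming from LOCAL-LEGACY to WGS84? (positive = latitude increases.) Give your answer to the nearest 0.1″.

Δφ = 6.4″

sin φ = -0.364410, cos φ = 0.931238, sin λ = -0.901804, cos λ = -0.432146.
North component: ΔN = −sin φ cos λ·ΔX − sin φ sin λ·ΔY + cos φ·ΔZ = −(-0.364410)(-0.432146)(361) − (-0.364410)(-0.901804)(367) + (0.931238)(404) = 198.76 m.
1° of latitude spans πR/180 = 111195 m, so Δφ = 198.76 / 111195 × 3600 = 6.435″.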